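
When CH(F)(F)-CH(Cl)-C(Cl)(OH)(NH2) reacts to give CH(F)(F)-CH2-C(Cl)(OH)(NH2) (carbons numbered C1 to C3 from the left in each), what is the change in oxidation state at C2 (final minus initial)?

-2

Before: C2 has 2 bonds to C, 1 bond to H, 1 bond to Cl → oxidation state 0.
After: C2 has 2 bonds to C, 2 bonds to H → oxidation state -2.
Δ = -2 − (0) = -2, so this is a reduction at C2.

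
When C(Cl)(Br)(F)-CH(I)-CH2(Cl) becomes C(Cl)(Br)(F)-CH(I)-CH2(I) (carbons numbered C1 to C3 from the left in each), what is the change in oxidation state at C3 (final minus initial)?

Before: C3 has 1 bond to C, 2 bonds to H, 1 bond to Cl → oxidation state -1.
After: C3 has 1 bond to C, 2 bonds to H, 1 bond to I → oxidation state -1.
Δ = -1 − (-1) = 0, so no net redox change at C3.

0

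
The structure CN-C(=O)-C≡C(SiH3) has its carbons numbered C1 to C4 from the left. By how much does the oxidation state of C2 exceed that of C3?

C2: 2C, 2O → 0 + 2 = +2
C3: 4C → 0 = 0
Difference: +2 − (0) = +2.

+2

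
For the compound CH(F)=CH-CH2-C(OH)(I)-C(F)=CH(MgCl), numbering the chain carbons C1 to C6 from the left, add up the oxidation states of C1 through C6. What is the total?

Assign +1 per bond to O/N/halogen, −1 per bond to H or an electropositive element, and 0 per bond to carbon. Tallying each carbon:
C1: 2C, 1H, 1F → 0 − 1 + 1 = 0
C2: 3C, 1H → 0 − 1 = -1
C3: 2C, 2H → 0 − 2 = -2
C4: 2C, 1O, 1I → 0 + 1 + 1 = +2
C5: 3C, 1F → 0 + 1 = +1
C6: 2C, 1H, 1Mg → 0 − 1 − 1 = -2
Sum = 0 − 1 − 2 + 2 + 1 − 2 = -2.

-2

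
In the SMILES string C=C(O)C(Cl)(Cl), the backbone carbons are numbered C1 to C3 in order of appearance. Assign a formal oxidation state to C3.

+1

Count +1 for every bond to an atom more electronegative than carbon and −1 for every bond to one less electronegative; C–C bonds are 0.
C3 has one bond to C (0), one bond to Cl (+1), one bond to H (-1), one bond to Cl (+1).
Oxidation state = 0 + 1 − 1 + 1 = +1.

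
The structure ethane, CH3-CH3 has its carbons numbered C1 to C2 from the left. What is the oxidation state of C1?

Assign +1 per bond to O/N/halogen, −1 per bond to H or an electropositive element, and 0 per bond to carbon.
C1 has one bond to H (-1), one bond to H (-1), one bond to H (-1), one bond to C (0).
Oxidation state = -1 − 1 − 1 + 0 = -3.

-3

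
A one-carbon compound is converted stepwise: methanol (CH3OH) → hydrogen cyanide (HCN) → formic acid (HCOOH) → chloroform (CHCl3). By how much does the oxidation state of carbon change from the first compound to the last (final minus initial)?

Carbon oxidation states along the series — methanol: -2, hydrogen cyanide: +2, formic acid: +2, chloroform: +2.
Net change = +2 − (-2) = +4.

+4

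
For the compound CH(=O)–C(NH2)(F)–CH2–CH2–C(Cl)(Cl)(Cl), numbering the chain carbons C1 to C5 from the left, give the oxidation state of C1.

C1 has one bond to C (0), a double bond to O (2×+1 = +2), one bond to H (-1).
Oxidation state = 0 + 2 − 1 = +1.

+1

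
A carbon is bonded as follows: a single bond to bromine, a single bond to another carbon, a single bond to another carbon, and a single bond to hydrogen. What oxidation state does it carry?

The carbon has one bond to C (0), one bond to C (0), one bond to H (-1), one bond to Br (+1).
Oxidation state = 0 + 0 − 1 + 1 = 0.

0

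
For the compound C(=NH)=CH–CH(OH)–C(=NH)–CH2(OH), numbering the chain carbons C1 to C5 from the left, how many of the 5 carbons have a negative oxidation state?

2

Assign +1 per bond to O/N/halogen, −1 per bond to H or an electropositive element, and 0 per bond to carbon. Tallying each carbon:
C1: 2C, 2N → 0 + 2 = +2
C2: 3C, 1H → 0 − 1 = -1
C3: 2C, 1H, 1O → 0 − 1 + 1 = 0
C4: 2C, 2N → 0 + 2 = +2
C5: 1C, 2H, 1O → 0 − 2 + 1 = -1
2 carbons (C2, C5) meet the condition.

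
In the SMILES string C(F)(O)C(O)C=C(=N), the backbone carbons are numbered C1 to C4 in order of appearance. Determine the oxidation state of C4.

C4 has a double bond to C (2×0 = 0), a double bond to N (2×+1 = +2).
Oxidation state = 0 + 2 = +2.

+2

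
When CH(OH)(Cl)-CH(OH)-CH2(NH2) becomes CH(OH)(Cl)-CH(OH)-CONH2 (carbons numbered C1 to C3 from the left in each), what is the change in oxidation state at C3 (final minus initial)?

Before: C3 has 1 bond to C, 2 bonds to H, 1 bond to N → oxidation state -1.
After: C3 has 1 bond to C, 2 bonds to O, 1 bond to N → oxidation state +3.
Δ = +3 − (-1) = +4, so this is an oxidation at C3.

+4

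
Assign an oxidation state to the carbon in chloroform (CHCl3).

Each bond to a more electronegative atom (O, N, halogen) counts +1, each bond to a less electronegative atom (H, metal, B, Si) counts −1, and each C–C bond counts 0.
The carbon has one bond to H (-1), one bond to Cl (+1), one bond to Cl (+1), one bond to Cl (+1).
Oxidation state = -1 + 1 + 1 + 1 = +2.

+2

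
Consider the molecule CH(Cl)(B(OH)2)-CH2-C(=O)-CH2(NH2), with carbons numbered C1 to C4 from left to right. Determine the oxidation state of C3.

+2

Assign +1 per bond to O/N/halogen, −1 per bond to H or an electropositive element, and 0 per bond to carbon.
C3 has one bond to C (0), one bond to C (0), a double bond to O (2×+1 = +2).
Oxidation state = 0 + 0 + 2 = +2.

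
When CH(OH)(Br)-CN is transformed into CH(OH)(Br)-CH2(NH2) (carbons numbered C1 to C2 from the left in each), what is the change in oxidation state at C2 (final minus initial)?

-4

Before: C2 has 1 bond to C, 3 bonds to N → oxidation state +3.
After: C2 has 1 bond to C, 2 bonds to H, 1 bond to N → oxidation state -1.
Δ = -1 − (+3) = -4, so this is a reduction at C2.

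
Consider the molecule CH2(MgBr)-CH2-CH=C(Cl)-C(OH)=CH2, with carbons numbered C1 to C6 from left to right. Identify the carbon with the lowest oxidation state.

C1

Tallying each carbon's bonds:
C1: 1C, 2H, 1Mg → 0 − 2 − 1 = -3
C2: 2C, 2H → 0 − 2 = -2
C3: 3C, 1H → 0 − 1 = -1
C4: 3C, 1Cl → 0 + 1 = +1
C5: 3C, 1O → 0 + 1 = +1
C6: 2C, 2H → 0 − 2 = -2
The most reduced carbon is C1 at -3.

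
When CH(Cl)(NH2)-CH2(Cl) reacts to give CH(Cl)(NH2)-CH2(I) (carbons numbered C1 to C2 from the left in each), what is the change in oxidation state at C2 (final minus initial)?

0

Before: C2 has 1 bond to C, 2 bonds to H, 1 bond to Cl → oxidation state -1.
After: C2 has 1 bond to C, 2 bonds to H, 1 bond to I → oxidation state -1.
Δ = -1 − (-1) = 0, so no net redox change at C2.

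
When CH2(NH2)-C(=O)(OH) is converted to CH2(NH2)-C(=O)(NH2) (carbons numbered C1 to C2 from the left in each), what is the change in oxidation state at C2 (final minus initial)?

Before: C2 has 1 bond to C, 3 bonds to O → oxidation state +3.
After: C2 has 1 bond to C, 2 bonds to O, 1 bond to N → oxidation state +3.
Δ = +3 − (+3) = 0, so no net redox change at C2.

0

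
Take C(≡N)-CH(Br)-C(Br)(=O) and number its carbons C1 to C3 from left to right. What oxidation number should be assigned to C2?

0

Count +1 for every bond to an atom more electronegative than carbon and −1 for every bond to one less electronegative; C–C bonds are 0.
C2 has one bond to C (0), one bond to C (0), one bond to H (-1), one bond to Br (+1).
Oxidation state = 0 + 0 − 1 + 1 = 0.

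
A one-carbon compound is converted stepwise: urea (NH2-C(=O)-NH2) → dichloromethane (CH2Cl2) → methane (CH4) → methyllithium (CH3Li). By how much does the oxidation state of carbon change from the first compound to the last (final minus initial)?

Carbon oxidation states along the series — urea: +4, dichloromethane: 0, methane: -4, methyllithium: -4.
Net change = -4 − (+4) = -8.

-8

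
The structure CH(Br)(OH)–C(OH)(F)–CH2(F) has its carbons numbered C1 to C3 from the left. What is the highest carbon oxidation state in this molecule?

+2

Bonds to more-electronegative neighbours contribute +1 each, bonds to H or metals contribute −1 each, and C–C bonds contribute 0. Tallying each carbon:
C1: 1C, 1H, 1O, 1Br → 0 − 1 + 1 + 1 = +1
C2: 2C, 1O, 1F → 0 + 1 + 1 = +2
C3: 1C, 2H, 1F → 0 − 2 + 1 = -1
The highest value is +2.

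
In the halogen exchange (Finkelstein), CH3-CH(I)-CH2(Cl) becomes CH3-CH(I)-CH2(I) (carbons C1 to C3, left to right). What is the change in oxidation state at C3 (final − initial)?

0

Before: C3 has 1 bond to C, 2 bonds to H, 1 bond to Cl → oxidation state -1.
After: C3 has 1 bond to C, 2 bonds to H, 1 bond to I → oxidation state -1.
Δ = -1 − (-1) = 0, so no net redox change at C3.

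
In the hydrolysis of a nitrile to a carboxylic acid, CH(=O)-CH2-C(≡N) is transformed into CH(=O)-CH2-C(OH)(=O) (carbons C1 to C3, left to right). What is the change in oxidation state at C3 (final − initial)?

0

Before: C3 has 1 bond to C, 3 bonds to N → oxidation state +3.
After: C3 has 1 bond to C, 3 bonds to O → oxidation state +3.
Δ = +3 − (+3) = 0, so no net redox change at C3.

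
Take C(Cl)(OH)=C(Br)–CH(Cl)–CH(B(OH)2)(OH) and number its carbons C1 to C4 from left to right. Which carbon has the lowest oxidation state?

Count +1 for every bond to an atom more electronegative than carbon and −1 for every bond to one less electronegative; C–C bonds are 0. Tallying each carbon:
C1: 2C, 1O, 1Cl → 0 + 1 + 1 = +2
C2: 3C, 1Br → 0 + 1 = +1
C3: 2C, 1H, 1Cl → 0 − 1 + 1 = 0
C4: 1C, 1H, 1O, 1B → 0 − 1 + 1 − 1 = -1
The most reduced carbon is C4 at -1.

C4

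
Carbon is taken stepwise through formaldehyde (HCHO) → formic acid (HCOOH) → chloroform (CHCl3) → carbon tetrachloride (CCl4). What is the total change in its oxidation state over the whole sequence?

+4

Carbon oxidation states along the series — formaldehyde: 0, formic acid: +2, chloroform: +2, carbon tetrachloride: +4.
Net change = +4 − (0) = +4.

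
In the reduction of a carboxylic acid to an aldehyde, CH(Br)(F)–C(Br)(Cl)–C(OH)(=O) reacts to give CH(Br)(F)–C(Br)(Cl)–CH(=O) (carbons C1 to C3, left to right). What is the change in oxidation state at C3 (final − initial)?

Before: C3 has 1 bond to C, 3 bonds to O → oxidation state +3.
After: C3 has 1 bond to C, 1 bond to H, 2 bonds to O → oxidation state +1.
Δ = +1 − (+3) = -2, so this is a reduction at C3.

-2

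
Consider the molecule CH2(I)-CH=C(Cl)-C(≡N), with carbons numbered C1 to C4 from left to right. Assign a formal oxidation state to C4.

Bonds to more-electronegative neighbours contribute +1 each, bonds to H or metals contribute −1 each, and C–C bonds contribute 0.
C4 has one bond to C (0), a triple bond to N (3×+1 = +3).
Oxidation state = 0 + 3 = +3.

+3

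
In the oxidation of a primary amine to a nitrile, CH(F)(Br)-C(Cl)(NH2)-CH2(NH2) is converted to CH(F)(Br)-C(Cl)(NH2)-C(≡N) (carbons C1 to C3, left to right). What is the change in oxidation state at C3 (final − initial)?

+4

Before: C3 has 1 bond to C, 2 bonds to H, 1 bond to N → oxidation state -1.
After: C3 has 1 bond to C, 3 bonds to N → oxidation state +3.
Δ = +3 − (-1) = +4, so this is an oxidation at C3.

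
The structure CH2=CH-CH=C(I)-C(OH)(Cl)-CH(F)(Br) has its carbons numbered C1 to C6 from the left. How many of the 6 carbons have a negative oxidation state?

3

Each bond to a more electronegative atom (O, N, halogen) counts +1, each bond to a less electronegative atom (H, metal, B, Si) counts −1, and each C–C bond counts 0. Tallying each carbon:
C1: 2C, 2H → 0 − 2 = -2
C2: 3C, 1H → 0 − 1 = -1
C3: 3C, 1H → 0 − 1 = -1
C4: 3C, 1I → 0 + 1 = +1
C5: 2C, 1O, 1Cl → 0 + 1 + 1 = +2
C6: 1C, 1H, 1F, 1Br → 0 − 1 + 1 + 1 = +1
3 carbons (C1, C2, C3) meet the condition.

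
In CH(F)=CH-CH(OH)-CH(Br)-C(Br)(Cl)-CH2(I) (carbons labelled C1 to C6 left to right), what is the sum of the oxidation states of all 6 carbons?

Each bond to a more electronegative atom (O, N, halogen) counts +1, each bond to a less electronegative atom (H, metal, B, Si) counts −1, and each C–C bond counts 0. Tallying each carbon:
C1: 2C, 1H, 1F → 0 − 1 + 1 = 0
C2: 3C, 1H → 0 − 1 = -1
C3: 2C, 1H, 1O → 0 − 1 + 1 = 0
C4: 2C, 1H, 1Br → 0 − 1 + 1 = 0
C5: 2C, 1Cl, 1Br → 0 + 1 + 1 = +2
C6: 1C, 2H, 1I → 0 − 2 + 1 = -1
Sum = 0 − 1 + 0 + 0 + 2 − 1 = 0.

0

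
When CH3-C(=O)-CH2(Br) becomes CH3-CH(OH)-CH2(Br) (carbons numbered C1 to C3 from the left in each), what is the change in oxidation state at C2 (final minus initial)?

-2

Before: C2 has 2 bonds to C, 2 bonds to O → oxidation state +2.
After: C2 has 2 bonds to C, 1 bond to H, 1 bond to O → oxidation state 0.
Δ = 0 − (+2) = -2, so this is a reduction at C2.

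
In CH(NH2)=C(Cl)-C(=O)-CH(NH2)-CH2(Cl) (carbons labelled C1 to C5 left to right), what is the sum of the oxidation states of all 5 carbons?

Tallying each carbon's bonds:
C1: 2C, 1H, 1N → 0 − 1 + 1 = 0
C2: 3C, 1Cl → 0 + 1 = +1
C3: 2C, 2O → 0 + 2 = +2
C4: 2C, 1H, 1N → 0 − 1 + 1 = 0
C5: 1C, 2H, 1Cl → 0 − 2 + 1 = -1
Sum = 0 + 1 + 2 + 0 − 1 = +2.

+2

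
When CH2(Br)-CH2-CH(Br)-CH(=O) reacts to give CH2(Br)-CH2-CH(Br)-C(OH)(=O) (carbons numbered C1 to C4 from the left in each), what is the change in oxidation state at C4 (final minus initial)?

+2

Before: C4 has 1 bond to C, 1 bond to H, 2 bonds to O → oxidation state +1.
After: C4 has 1 bond to C, 3 bonds to O → oxidation state +3.
Δ = +3 − (+1) = +2, so this is an oxidation at C4.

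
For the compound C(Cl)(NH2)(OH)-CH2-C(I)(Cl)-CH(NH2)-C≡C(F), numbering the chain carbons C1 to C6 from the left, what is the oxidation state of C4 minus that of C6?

-1

C4: 2C, 1H, 1N → 0 − 1 + 1 = 0
C6: 3C, 1F → 0 + 1 = +1
Difference: 0 − (+1) = -1.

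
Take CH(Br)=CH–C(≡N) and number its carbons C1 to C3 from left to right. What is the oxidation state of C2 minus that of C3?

-4

C2: 3C, 1H → 0 − 1 = -1
C3: 1C, 3N → 0 + 3 = +3
Difference: -1 − (+3) = -4.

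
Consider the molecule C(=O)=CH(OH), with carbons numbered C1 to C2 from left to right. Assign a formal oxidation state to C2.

0

C2 has a double bond to C (2×0 = 0), one bond to H (-1), one bond to O (+1).
Oxidation state = 0 − 1 + 1 = 0.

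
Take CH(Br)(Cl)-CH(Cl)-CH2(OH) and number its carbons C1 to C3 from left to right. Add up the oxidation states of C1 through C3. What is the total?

Assign +1 per bond to O/N/halogen, −1 per bond to H or an electropositive element, and 0 per bond to carbon. Tallying each carbon:
C1: 1C, 1H, 1Cl, 1Br → 0 − 1 + 1 + 1 = +1
C2: 2C, 1H, 1Cl → 0 − 1 + 1 = 0
C3: 1C, 2H, 1O → 0 − 2 + 1 = -1
Sum = +1 + 0 − 1 = 0.

0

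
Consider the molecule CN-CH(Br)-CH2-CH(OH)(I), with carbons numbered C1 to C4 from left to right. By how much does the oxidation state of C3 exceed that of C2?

-2

C3: 2C, 2H → 0 − 2 = -2
C2: 2C, 1H, 1Br → 0 − 1 + 1 = 0
Difference: -2 − (0) = -2.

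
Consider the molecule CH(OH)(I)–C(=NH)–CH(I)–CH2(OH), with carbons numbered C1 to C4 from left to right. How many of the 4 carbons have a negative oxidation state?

1

Tallying each carbon's bonds:
C1: 1C, 1H, 1O, 1I → 0 − 1 + 1 + 1 = +1
C2: 2C, 2N → 0 + 2 = +2
C3: 2C, 1H, 1I → 0 − 1 + 1 = 0
C4: 1C, 2H, 1O → 0 − 2 + 1 = -1
1 carbon (C4) meets the condition.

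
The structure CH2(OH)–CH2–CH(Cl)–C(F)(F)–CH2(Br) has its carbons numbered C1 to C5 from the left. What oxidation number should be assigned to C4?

C4 has one bond to C (0), one bond to C (0), one bond to F (+1), one bond to F (+1).
Oxidation state = 0 + 0 + 1 + 1 = +2.

+2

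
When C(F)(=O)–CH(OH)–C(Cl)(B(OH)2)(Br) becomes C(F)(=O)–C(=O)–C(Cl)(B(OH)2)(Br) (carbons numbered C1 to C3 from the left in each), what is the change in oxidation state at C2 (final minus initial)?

Before: C2 has 2 bonds to C, 1 bond to H, 1 bond to O → oxidation state 0.
After: C2 has 2 bonds to C, 2 bonds to O → oxidation state +2.
Δ = +2 − (0) = +2, so this is an oxidation at C2.

+2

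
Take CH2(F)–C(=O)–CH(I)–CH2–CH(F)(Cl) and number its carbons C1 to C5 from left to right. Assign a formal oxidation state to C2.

+2

Assign +1 per bond to O/N/halogen, −1 per bond to H or an electropositive element, and 0 per bond to carbon.
C2 has one bond to C (0), one bond to C (0), a double bond to O (2×+1 = +2).
Oxidation state = 0 + 0 + 2 = +2.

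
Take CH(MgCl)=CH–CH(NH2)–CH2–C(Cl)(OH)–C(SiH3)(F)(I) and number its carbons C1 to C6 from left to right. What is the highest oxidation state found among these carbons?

Tallying each carbon's bonds:
C1: 2C, 1H, 1Mg → 0 − 1 − 1 = -2
C2: 3C, 1H → 0 − 1 = -1
C3: 2C, 1H, 1N → 0 − 1 + 1 = 0
C4: 2C, 2H → 0 − 2 = -2
C5: 2C, 1O, 1Cl → 0 + 1 + 1 = +2
C6: 1C, 1F, 1I, 1Si → 0 + 1 + 1 − 1 = +1
The highest value is +2.

+2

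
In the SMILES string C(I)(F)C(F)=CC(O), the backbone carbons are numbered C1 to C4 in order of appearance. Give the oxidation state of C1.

+1

C1 has one bond to C (0), one bond to I (+1), one bond to F (+1), one bond to H (-1).
Oxidation state = 0 + 1 + 1 − 1 = +1.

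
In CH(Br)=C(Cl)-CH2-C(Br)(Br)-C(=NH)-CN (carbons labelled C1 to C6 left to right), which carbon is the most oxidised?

C6

Bonds to more-electronegative neighbours contribute +1 each, bonds to H or metals contribute −1 each, and C–C bonds contribute 0. Tallying each carbon:
C1: 2C, 1H, 1Br → 0 − 1 + 1 = 0
C2: 3C, 1Cl → 0 + 1 = +1
C3: 2C, 2H → 0 − 2 = -2
C4: 2C, 2Br → 0 + 2 = +2
C5: 2C, 2N → 0 + 2 = +2
C6: 1C, 3N → 0 + 3 = +3
The most oxidised carbon is C6 at +3.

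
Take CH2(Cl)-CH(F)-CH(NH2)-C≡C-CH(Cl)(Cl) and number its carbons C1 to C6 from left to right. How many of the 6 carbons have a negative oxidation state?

1

Tallying each carbon's bonds:
C1: 1C, 2H, 1Cl → 0 − 2 + 1 = -1
C2: 2C, 1H, 1F → 0 − 1 + 1 = 0
C3: 2C, 1H, 1N → 0 − 1 + 1 = 0
C4: 4C → 0 = 0
C5: 4C → 0 = 0
C6: 1C, 1H, 2Cl → 0 − 1 + 2 = +1
1 carbon (C1) meets the condition.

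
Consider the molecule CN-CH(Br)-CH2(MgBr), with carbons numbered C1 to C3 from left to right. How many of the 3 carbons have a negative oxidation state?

1

Tallying each carbon's bonds:
C1: 1C, 3N → 0 + 3 = +3
C2: 2C, 1H, 1Br → 0 − 1 + 1 = 0
C3: 1C, 2H, 1Mg → 0 − 2 − 1 = -3
1 carbon (C3) meets the condition.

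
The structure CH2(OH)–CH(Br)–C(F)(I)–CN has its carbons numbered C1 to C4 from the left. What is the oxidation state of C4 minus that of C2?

C4: 1C, 3N → 0 + 3 = +3
C2: 2C, 1H, 1Br → 0 − 1 + 1 = 0
Difference: +3 − (0) = +3.

+3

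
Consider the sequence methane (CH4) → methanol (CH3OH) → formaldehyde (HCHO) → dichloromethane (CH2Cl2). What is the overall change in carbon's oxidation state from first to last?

+4

Carbon oxidation states along the series — methane: -4, methanol: -2, formaldehyde: 0, dichloromethane: 0.
Net change = 0 − (-4) = +4.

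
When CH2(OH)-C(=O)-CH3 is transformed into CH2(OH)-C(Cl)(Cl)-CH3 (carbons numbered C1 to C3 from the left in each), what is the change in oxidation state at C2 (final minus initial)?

0

Before: C2 has 2 bonds to C, 2 bonds to O → oxidation state +2.
After: C2 has 2 bonds to C, 2 bonds to Cl → oxidation state +2.
Δ = +2 − (+2) = 0, so no net redox change at C2.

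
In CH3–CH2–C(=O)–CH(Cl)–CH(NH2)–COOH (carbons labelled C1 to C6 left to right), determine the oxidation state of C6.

+3

C6 has one bond to C (0), one bond to O (+1), a double bond to O (2×+1 = +2).
Oxidation state = 0 + 1 + 2 = +3.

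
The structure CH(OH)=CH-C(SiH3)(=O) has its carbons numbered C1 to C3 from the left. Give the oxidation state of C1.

0

Count +1 for every bond to an atom more electronegative than carbon and −1 for every bond to one less electronegative; C–C bonds are 0.
C1 has a double bond to C (2×0 = 0), one bond to O (+1), one bond to H (-1).
Oxidation state = 0 + 1 − 1 = 0.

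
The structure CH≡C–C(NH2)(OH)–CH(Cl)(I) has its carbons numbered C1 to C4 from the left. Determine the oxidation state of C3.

C3 has one bond to C (0), one bond to C (0), one bond to N (+1), one bond to O (+1).
Oxidation state = 0 + 0 + 1 + 1 = +2.

+2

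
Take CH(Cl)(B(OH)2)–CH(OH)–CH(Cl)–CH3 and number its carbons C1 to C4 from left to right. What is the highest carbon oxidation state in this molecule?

0

Each bond to a more electronegative atom (O, N, halogen) counts +1, each bond to a less electronegative atom (H, metal, B, Si) counts −1, and each C–C bond counts 0. Tallying each carbon:
C1: 1C, 1H, 1Cl, 1B → 0 − 1 + 1 − 1 = -1
C2: 2C, 1H, 1O → 0 − 1 + 1 = 0
C3: 2C, 1H, 1Cl → 0 − 1 + 1 = 0
C4: 1C, 3H → 0 − 3 = -3
The highest value is 0.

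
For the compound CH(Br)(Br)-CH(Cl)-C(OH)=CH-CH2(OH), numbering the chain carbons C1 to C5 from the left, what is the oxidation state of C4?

-1

Bonds to more-electronegative neighbours contribute +1 each, bonds to H or metals contribute −1 each, and C–C bonds contribute 0.
C4 has a double bond to C (2×0 = 0), one bond to C (0), one bond to H (-1).
Oxidation state = 0 + 0 − 1 = -1.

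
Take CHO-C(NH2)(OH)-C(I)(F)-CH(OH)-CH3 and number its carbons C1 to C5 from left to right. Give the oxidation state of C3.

+2

C3 has one bond to C (0), one bond to C (0), one bond to I (+1), one bond to F (+1).
Oxidation state = 0 + 0 + 1 + 1 = +2.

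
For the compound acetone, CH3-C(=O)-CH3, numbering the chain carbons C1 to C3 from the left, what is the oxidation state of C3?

-3

C3 has one bond to H (-1), one bond to H (-1), one bond to H (-1), one bond to C (0).
Oxidation state = -1 − 1 − 1 + 0 = -3.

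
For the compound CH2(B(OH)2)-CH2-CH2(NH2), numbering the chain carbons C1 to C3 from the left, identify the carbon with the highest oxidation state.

Tallying each carbon's bonds:
C1: 1C, 2H, 1B → 0 − 2 − 1 = -3
C2: 2C, 2H → 0 − 2 = -2
C3: 1C, 2H, 1N → 0 − 2 + 1 = -1
The most oxidised carbon is C3 at -1.

C3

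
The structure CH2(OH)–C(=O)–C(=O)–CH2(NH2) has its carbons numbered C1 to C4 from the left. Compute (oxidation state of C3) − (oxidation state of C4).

C3: 2C, 2O → 0 + 2 = +2
C4: 1C, 2H, 1N → 0 − 2 + 1 = -1
Difference: +2 − (-1) = +3.

+3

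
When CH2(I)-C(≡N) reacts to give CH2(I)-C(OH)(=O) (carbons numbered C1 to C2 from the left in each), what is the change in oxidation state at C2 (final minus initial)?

Before: C2 has 1 bond to C, 3 bonds to N → oxidation state +3.
After: C2 has 1 bond to C, 3 bonds to O → oxidation state +3.
Δ = +3 − (+3) = 0, so no net redox change at C2.

0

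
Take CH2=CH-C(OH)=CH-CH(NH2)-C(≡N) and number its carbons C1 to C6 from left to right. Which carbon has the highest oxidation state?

Bonds to more-electronegative neighbours contribute +1 each, bonds to H or metals contribute −1 each, and C–C bonds contribute 0. Tallying each carbon:
C1: 2C, 2H → 0 − 2 = -2
C2: 3C, 1H → 0 − 1 = -1
C3: 3C, 1O → 0 + 1 = +1
C4: 3C, 1H → 0 − 1 = -1
C5: 2C, 1H, 1N → 0 − 1 + 1 = 0
C6: 1C, 3N → 0 + 3 = +3
The most oxidised carbon is C6 at +3.

C6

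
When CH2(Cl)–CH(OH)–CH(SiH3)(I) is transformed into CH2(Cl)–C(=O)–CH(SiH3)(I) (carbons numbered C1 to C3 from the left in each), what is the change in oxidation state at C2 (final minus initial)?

Before: C2 has 2 bonds to C, 1 bond to H, 1 bond to O → oxidation state 0.
After: C2 has 2 bonds to C, 2 bonds to O → oxidation state +2.
Δ = +2 − (0) = +2, so this is an oxidation at C2.

+2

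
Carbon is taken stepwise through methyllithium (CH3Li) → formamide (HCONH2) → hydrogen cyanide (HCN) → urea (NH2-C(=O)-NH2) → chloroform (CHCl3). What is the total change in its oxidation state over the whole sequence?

+6

Carbon oxidation states along the series — methyllithium: -4, formamide: +2, hydrogen cyanide: +2, urea: +4, chloroform: +2.
Net change = +2 − (-4) = +6.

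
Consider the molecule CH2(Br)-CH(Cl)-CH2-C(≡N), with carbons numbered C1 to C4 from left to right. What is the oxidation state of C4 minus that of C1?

C4: 1C, 3N → 0 + 3 = +3
C1: 1C, 2H, 1Br → 0 − 2 + 1 = -1
Difference: +3 − (-1) = +4.

+4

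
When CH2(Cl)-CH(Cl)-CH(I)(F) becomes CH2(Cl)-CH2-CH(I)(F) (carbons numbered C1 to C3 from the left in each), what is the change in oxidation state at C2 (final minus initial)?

Before: C2 has 2 bonds to C, 1 bond to H, 1 bond to Cl → oxidation state 0.
After: C2 has 2 bonds to C, 2 bonds to H → oxidation state -2.
Δ = -2 − (0) = -2, so this is a reduction at C2.

-2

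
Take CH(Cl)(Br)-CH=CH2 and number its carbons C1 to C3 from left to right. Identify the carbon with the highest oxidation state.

Assign +1 per bond to O/N/halogen, −1 per bond to H or an electropositive element, and 0 per bond to carbon. Tallying each carbon:
C1: 1C, 1H, 1Cl, 1Br → 0 − 1 + 1 + 1 = +1
C2: 3C, 1H → 0 − 1 = -1
C3: 2C, 2H → 0 − 2 = -2
The most oxidised carbon is C1 at +1.

C1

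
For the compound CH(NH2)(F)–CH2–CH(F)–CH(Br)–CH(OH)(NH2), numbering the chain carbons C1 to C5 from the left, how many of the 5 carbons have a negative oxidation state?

1

Tallying each carbon's bonds:
C1: 1C, 1H, 1N, 1F → 0 − 1 + 1 + 1 = +1
C2: 2C, 2H → 0 − 2 = -2
C3: 2C, 1H, 1F → 0 − 1 + 1 = 0
C4: 2C, 1H, 1Br → 0 − 1 + 1 = 0
C5: 1C, 1H, 1O, 1N → 0 − 1 + 1 + 1 = +1
1 carbon (C2) meets the condition.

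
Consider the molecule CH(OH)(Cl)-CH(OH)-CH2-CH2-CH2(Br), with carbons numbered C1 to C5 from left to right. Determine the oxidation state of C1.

Assign +1 per bond to O/N/halogen, −1 per bond to H or an electropositive element, and 0 per bond to carbon.
C1 has one bond to C (0), one bond to O (+1), one bond to H (-1), one bond to Cl (+1).
Oxidation state = 0 + 1 − 1 + 1 = +1.

+1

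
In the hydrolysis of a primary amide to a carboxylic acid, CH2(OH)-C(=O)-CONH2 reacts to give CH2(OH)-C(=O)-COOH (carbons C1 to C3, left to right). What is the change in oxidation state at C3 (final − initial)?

Before: C3 has 1 bond to C, 2 bonds to O, 1 bond to N → oxidation state +3.
After: C3 has 1 bond to C, 3 bonds to O → oxidation state +3.
Δ = +3 − (+3) = 0, so no net redox change at C3.

0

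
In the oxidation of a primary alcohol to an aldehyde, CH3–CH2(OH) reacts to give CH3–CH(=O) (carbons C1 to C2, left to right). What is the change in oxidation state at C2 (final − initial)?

+2

Before: C2 has 1 bond to C, 2 bonds to H, 1 bond to O → oxidation state -1.
After: C2 has 1 bond to C, 1 bond to H, 2 bonds to O → oxidation state +1.
Δ = +1 − (-1) = +2, so this is an oxidation at C2.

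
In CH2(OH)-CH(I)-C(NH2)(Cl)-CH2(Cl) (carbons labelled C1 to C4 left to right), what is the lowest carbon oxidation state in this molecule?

Tallying each carbon's bonds:
C1: 1C, 2H, 1O → 0 − 2 + 1 = -1
C2: 2C, 1H, 1I → 0 − 1 + 1 = 0
C3: 2C, 1N, 1Cl → 0 + 1 + 1 = +2
C4: 1C, 2H, 1Cl → 0 − 2 + 1 = -1
The lowest value is -1.

-1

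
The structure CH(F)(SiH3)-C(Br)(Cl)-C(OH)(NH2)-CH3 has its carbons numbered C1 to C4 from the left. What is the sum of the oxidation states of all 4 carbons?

Assign +1 per bond to O/N/halogen, −1 per bond to H or an electropositive element, and 0 per bond to carbon. Tallying each carbon:
C1: 1C, 1H, 1F, 1Si → 0 − 1 + 1 − 1 = -1
C2: 2C, 1Cl, 1Br → 0 + 1 + 1 = +2
C3: 2C, 1O, 1N → 0 + 1 + 1 = +2
C4: 1C, 3H → 0 − 3 = -3
Sum = -1 + 2 + 2 − 3 = 0.

0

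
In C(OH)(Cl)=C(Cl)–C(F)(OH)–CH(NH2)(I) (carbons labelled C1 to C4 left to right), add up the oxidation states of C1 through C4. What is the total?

+6

Each bond to a more electronegative atom (O, N, halogen) counts +1, each bond to a less electronegative atom (H, metal, B, Si) counts −1, and each C–C bond counts 0. Tallying each carbon:
C1: 2C, 1O, 1Cl → 0 + 1 + 1 = +2
C2: 3C, 1Cl → 0 + 1 = +1
C3: 2C, 1O, 1F → 0 + 1 + 1 = +2
C4: 1C, 1H, 1N, 1I → 0 − 1 + 1 + 1 = +1
Sum = +2 + 1 + 2 + 1 = +6.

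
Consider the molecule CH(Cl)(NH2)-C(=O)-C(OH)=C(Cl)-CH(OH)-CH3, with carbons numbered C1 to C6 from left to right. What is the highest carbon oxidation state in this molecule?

Tallying each carbon's bonds:
C1: 1C, 1H, 1N, 1Cl → 0 − 1 + 1 + 1 = +1
C2: 2C, 2O → 0 + 2 = +2
C3: 3C, 1O → 0 + 1 = +1
C4: 3C, 1Cl → 0 + 1 = +1
C5: 2C, 1H, 1O → 0 − 1 + 1 = 0
C6: 1C, 3H → 0 − 3 = -3
The highest value is +2.

+2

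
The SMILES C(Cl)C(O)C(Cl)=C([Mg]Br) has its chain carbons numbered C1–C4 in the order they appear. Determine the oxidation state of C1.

-1

C1 has one bond to C (0), one bond to H (-1), one bond to H (-1), one bond to Cl (+1).
Oxidation state = 0 − 1 − 1 + 1 = -1.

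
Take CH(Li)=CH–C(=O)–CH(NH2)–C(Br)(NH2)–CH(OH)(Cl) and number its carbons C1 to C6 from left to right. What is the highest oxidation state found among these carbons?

Tallying each carbon's bonds:
C1: 2C, 1H, 1Li → 0 − 1 − 1 = -2
C2: 3C, 1H → 0 − 1 = -1
C3: 2C, 2O → 0 + 2 = +2
C4: 2C, 1H, 1N → 0 − 1 + 1 = 0
C5: 2C, 1N, 1Br → 0 + 1 + 1 = +2
C6: 1C, 1H, 1O, 1Cl → 0 − 1 + 1 + 1 = +1
The highest value is +2.

+2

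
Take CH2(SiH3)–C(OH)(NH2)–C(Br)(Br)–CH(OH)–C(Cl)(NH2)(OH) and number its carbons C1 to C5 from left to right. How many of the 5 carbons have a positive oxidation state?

3

Bonds to more-electronegative neighbours contribute +1 each, bonds to H or metals contribute −1 each, and C–C bonds contribute 0. Tallying each carbon:
C1: 1C, 2H, 1Si → 0 − 2 − 1 = -3
C2: 2C, 1O, 1N → 0 + 1 + 1 = +2
C3: 2C, 2Br → 0 + 2 = +2
C4: 2C, 1H, 1O → 0 − 1 + 1 = 0
C5: 1C, 1O, 1N, 1Cl → 0 + 1 + 1 + 1 = +3
3 carbons (C2, C3, C5) meet the condition.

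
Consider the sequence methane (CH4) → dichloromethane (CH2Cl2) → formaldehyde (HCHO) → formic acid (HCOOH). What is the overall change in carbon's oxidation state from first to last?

Carbon oxidation states along the series — methane: -4, dichloromethane: 0, formaldehyde: 0, formic acid: +2.
Net change = +2 − (-4) = +6.

+6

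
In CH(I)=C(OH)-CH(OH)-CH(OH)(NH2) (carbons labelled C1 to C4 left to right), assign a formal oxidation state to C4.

+1

C4 has one bond to C (0), one bond to H (-1), one bond to O (+1), one bond to N (+1).
Oxidation state = 0 − 1 + 1 + 1 = +1.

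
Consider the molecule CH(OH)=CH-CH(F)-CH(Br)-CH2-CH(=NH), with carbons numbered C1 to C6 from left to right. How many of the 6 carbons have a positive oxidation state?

1

Tallying each carbon's bonds:
C1: 2C, 1H, 1O → 0 − 1 + 1 = 0
C2: 3C, 1H → 0 − 1 = -1
C3: 2C, 1H, 1F → 0 − 1 + 1 = 0
C4: 2C, 1H, 1Br → 0 − 1 + 1 = 0
C5: 2C, 2H → 0 − 2 = -2
C6: 1C, 1H, 2N → 0 − 1 + 2 = +1
1 carbon (C6) meets the condition.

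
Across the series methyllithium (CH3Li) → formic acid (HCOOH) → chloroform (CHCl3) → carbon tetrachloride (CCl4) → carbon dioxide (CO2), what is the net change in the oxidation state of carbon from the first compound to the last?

+8

Carbon oxidation states along the series — methyllithium: -4, formic acid: +2, chloroform: +2, carbon tetrachloride: +4, carbon dioxide: +4.
Net change = +4 − (-4) = +8.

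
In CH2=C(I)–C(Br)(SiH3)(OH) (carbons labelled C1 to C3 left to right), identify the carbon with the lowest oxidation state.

C1

Tallying each carbon's bonds:
C1: 2C, 2H → 0 − 2 = -2
C2: 3C, 1I → 0 + 1 = +1
C3: 1C, 1O, 1Br, 1Si → 0 + 1 + 1 − 1 = +1
The most reduced carbon is C1 at -2.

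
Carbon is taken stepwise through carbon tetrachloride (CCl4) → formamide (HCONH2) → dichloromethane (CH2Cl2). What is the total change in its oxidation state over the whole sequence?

Carbon oxidation states along the series — carbon tetrachloride: +4, formamide: +2, dichloromethane: 0.
Net change = 0 − (+4) = -4.

-4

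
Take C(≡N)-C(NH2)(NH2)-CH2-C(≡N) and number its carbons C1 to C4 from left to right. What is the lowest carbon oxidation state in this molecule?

-2

Tallying each carbon's bonds:
C1: 1C, 3N → 0 + 3 = +3
C2: 2C, 2N → 0 + 2 = +2
C3: 2C, 2H → 0 − 2 = -2
C4: 1C, 3N → 0 + 3 = +3
The lowest value is -2.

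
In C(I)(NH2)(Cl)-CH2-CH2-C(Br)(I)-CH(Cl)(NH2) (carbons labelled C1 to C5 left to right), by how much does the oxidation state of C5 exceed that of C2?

C5: 1C, 1H, 1N, 1Cl → 0 − 1 + 1 + 1 = +1
C2: 2C, 2H → 0 − 2 = -2
Difference: +1 − (-2) = +3.

+3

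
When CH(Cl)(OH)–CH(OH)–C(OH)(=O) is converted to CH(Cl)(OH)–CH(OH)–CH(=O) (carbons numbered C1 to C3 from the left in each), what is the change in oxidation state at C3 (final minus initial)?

Before: C3 has 1 bond to C, 3 bonds to O → oxidation state +3.
After: C3 has 1 bond to C, 1 bond to H, 2 bonds to O → oxidation state +1.
Δ = +1 − (+3) = -2, so this is a reduction at C3.

-2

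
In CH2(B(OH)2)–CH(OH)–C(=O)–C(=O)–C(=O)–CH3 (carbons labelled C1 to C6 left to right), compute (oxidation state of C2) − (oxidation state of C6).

C2: 2C, 1H, 1O → 0 − 1 + 1 = 0
C6: 1C, 3H → 0 − 3 = -3
Difference: 0 − (-3) = +3.

+3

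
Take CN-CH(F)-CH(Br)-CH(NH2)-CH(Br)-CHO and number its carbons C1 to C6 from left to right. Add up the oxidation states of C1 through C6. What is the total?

Count +1 for every bond to an atom more electronegative than carbon and −1 for every bond to one less electronegative; C–C bonds are 0. Tallying each carbon:
C1: 1C, 3N → 0 + 3 = +3
C2: 2C, 1H, 1F → 0 − 1 + 1 = 0
C3: 2C, 1H, 1Br → 0 − 1 + 1 = 0
C4: 2C, 1H, 1N → 0 − 1 + 1 = 0
C5: 2C, 1H, 1Br → 0 − 1 + 1 = 0
C6: 1C, 1H, 2O → 0 − 1 + 2 = +1
Sum = +3 + 0 + 0 + 0 + 0 + 1 = +4.

+4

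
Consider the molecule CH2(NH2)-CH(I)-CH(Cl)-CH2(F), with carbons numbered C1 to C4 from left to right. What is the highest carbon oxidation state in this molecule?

Tallying each carbon's bonds:
C1: 1C, 2H, 1N → 0 − 2 + 1 = -1
C2: 2C, 1H, 1I → 0 − 1 + 1 = 0
C3: 2C, 1H, 1Cl → 0 − 1 + 1 = 0
C4: 1C, 2H, 1F → 0 − 2 + 1 = -1
The highest value is 0.

0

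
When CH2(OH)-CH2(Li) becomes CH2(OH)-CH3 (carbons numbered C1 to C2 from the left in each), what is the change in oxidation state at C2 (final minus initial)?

Before: C2 has 1 bond to C, 2 bonds to H, 1 bond to Li → oxidation state -3.
After: C2 has 1 bond to C, 3 bonds to H → oxidation state -3.
Δ = -3 − (-3) = 0, so no net redox change at C2.

0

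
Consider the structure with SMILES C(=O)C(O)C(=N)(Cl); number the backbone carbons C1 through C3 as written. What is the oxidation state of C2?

0

C2 has one bond to C (0), one bond to C (0), one bond to O (+1), one bond to H (-1).
Oxidation state = 0 + 0 + 1 − 1 = 0.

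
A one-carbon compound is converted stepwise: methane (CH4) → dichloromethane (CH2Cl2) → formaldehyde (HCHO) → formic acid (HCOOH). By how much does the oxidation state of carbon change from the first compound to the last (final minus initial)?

+6

Carbon oxidation states along the series — methane: -4, dichloromethane: 0, formaldehyde: 0, formic acid: +2.
Net change = +2 − (-4) = +6.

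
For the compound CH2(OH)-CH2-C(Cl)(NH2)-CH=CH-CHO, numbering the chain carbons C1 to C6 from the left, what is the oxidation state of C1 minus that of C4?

C1: 1C, 2H, 1O → 0 − 2 + 1 = -1
C4: 3C, 1H → 0 − 1 = -1
Difference: -1 − (-1) = 0.

0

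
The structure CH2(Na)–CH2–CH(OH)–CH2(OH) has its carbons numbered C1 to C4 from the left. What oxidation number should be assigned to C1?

-3

Each bond to a more electronegative atom (O, N, halogen) counts +1, each bond to a less electronegative atom (H, metal, B, Si) counts −1, and each C–C bond counts 0.
C1 has one bond to C (0), one bond to H (-1), one bond to Na (-1), one bond to H (-1).
Oxidation state = 0 − 1 − 1 − 1 = -3.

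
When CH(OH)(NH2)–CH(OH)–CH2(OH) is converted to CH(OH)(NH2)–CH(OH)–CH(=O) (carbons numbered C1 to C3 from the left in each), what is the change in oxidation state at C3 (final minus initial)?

+2

Before: C3 has 1 bond to C, 2 bonds to H, 1 bond to O → oxidation state -1.
After: C3 has 1 bond to C, 1 bond to H, 2 bonds to O → oxidation state +1.
Δ = +1 − (-1) = +2, so this is an oxidation at C3.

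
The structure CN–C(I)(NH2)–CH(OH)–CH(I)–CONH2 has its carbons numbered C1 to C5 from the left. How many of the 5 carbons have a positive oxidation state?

Count +1 for every bond to an atom more electronegative than carbon and −1 for every bond to one less electronegative; C–C bonds are 0. Tallying each carbon:
C1: 1C, 3N → 0 + 3 = +3
C2: 2C, 1N, 1I → 0 + 1 + 1 = +2
C3: 2C, 1H, 1O → 0 − 1 + 1 = 0
C4: 2C, 1H, 1I → 0 − 1 + 1 = 0
C5: 1C, 2O, 1N → 0 + 2 + 1 = +3
3 carbons (C1, C2, C5) meet the condition.

3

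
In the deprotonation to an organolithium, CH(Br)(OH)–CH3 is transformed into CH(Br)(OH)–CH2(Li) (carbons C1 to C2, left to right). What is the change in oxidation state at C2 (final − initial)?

Before: C2 has 1 bond to C, 3 bonds to H → oxidation state -3.
After: C2 has 1 bond to C, 2 bonds to H, 1 bond to Li → oxidation state -3.
Δ = -3 − (-3) = 0, so no net redox change at C2.

0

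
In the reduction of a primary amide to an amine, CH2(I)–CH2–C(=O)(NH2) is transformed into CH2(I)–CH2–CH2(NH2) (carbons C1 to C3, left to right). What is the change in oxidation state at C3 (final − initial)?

Before: C3 has 1 bond to C, 2 bonds to O, 1 bond to N → oxidation state +3.
After: C3 has 1 bond to C, 2 bonds to H, 1 bond to N → oxidation state -1.
Δ = -1 − (+3) = -4, so this is a reduction at C3.

-4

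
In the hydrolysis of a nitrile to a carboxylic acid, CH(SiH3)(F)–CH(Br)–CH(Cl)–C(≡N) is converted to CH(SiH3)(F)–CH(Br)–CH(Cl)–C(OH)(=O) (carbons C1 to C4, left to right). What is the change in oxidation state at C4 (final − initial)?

0

Before: C4 has 1 bond to C, 3 bonds to N → oxidation state +3.
After: C4 has 1 bond to C, 3 bonds to O → oxidation state +3.
Δ = +3 − (+3) = 0, so no net redox change at C4.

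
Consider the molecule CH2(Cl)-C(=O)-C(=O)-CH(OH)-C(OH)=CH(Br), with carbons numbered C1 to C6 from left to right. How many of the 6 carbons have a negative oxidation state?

Count +1 for every bond to an atom more electronegative than carbon and −1 for every bond to one less electronegative; C–C bonds are 0. Tallying each carbon:
C1: 1C, 2H, 1Cl → 0 − 2 + 1 = -1
C2: 2C, 2O → 0 + 2 = +2
C3: 2C, 2O → 0 + 2 = +2
C4: 2C, 1H, 1O → 0 − 1 + 1 = 0
C5: 3C, 1O → 0 + 1 = +1
C6: 2C, 1H, 1Br → 0 − 1 + 1 = 0
1 carbon (C1) meets the condition.

1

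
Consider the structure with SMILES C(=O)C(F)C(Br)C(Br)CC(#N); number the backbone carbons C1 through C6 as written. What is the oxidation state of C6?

Assign +1 per bond to O/N/halogen, −1 per bond to H or an electropositive element, and 0 per bond to carbon.
C6 has one bond to C (0), a triple bond to N (3×+1 = +3).
Oxidation state = 0 + 3 = +3.

+3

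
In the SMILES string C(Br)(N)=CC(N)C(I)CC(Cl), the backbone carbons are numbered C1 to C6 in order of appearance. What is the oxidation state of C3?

0

Each bond to a more electronegative atom (O, N, halogen) counts +1, each bond to a less electronegative atom (H, metal, B, Si) counts −1, and each C–C bond counts 0.
C3 has one bond to C (0), one bond to C (0), one bond to N (+1), one bond to H (-1).
Oxidation state = 0 + 0 + 1 − 1 = 0.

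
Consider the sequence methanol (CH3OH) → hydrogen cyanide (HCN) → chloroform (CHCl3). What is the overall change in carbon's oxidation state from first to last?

Carbon oxidation states along the series — methanol: -2, hydrogen cyanide: +2, chloroform: +2.
Net change = +2 − (-2) = +4.

+4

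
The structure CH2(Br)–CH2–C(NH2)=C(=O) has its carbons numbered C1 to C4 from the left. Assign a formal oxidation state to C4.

+2

Each bond to a more electronegative atom (O, N, halogen) counts +1, each bond to a less electronegative atom (H, metal, B, Si) counts −1, and each C–C bond counts 0.
C4 has a double bond to C (2×0 = 0), a double bond to O (2×+1 = +2).
Oxidation state = 0 + 2 = +2.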